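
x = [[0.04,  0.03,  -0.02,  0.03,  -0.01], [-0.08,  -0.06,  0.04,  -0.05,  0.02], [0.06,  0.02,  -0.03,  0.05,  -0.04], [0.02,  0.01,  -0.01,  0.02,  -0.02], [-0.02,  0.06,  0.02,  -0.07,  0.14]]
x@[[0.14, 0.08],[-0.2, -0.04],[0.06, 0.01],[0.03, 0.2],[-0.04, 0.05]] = [[-0.0,  0.01], [0.0,  -0.01], [0.01,  0.01], [0.00,  0.00], [-0.02,  -0.01]]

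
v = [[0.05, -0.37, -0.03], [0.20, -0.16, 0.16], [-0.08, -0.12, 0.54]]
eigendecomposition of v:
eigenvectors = [[0.77+0.00j, 0.77-0.00j, (-0.19+0j)], [0.20-0.58j, 0.20+0.58j, (0.17+0j)], [0.16-0.04j, 0.16+0.04j, (0.97+0j)]]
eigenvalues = [(-0.05+0.28j), (-0.05-0.28j), (0.53+0j)]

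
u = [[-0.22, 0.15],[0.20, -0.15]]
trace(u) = -0.37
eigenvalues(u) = [-0.36, -0.01]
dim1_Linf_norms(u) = [0.22, 0.2]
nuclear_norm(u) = 0.37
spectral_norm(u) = 0.37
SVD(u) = [[-0.73, 0.68], [0.68, 0.73]] @ diag([0.3651472300016922, 0.008215864050197218]) @ [[0.81, -0.58], [-0.58, -0.81]]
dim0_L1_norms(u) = [0.42, 0.3]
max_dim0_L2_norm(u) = 0.3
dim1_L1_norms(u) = [0.37, 0.35]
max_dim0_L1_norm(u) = 0.42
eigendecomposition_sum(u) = [[-0.22, 0.15],  [0.20, -0.15]] + [[-0.00, -0.00], [-0.0, -0.0]]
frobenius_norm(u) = 0.37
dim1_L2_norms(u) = [0.27, 0.25]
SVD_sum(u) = [[-0.22, 0.15], [0.20, -0.15]] + [[-0.0, -0.00], [-0.0, -0.0]]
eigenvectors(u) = [[-0.73, -0.58], [0.69, -0.82]]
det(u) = 0.00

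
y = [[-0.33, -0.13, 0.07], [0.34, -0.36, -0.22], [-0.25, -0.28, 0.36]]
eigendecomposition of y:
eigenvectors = [[(-0.13+0j),  (0.21+0.48j),  (0.21-0.48j)], [(0.22+0j),  0.76+0.00j,  (0.76-0j)], [-0.97+0.00j,  0.32+0.23j,  0.32-0.23j]]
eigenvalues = [(0.39+0j), (-0.36+0.15j), (-0.36-0.15j)]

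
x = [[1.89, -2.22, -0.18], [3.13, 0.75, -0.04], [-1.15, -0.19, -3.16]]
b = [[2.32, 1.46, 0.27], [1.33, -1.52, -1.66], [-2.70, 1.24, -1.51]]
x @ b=[[1.92,5.91,4.47], [8.37,3.38,-0.34], [5.61,-5.31,4.78]]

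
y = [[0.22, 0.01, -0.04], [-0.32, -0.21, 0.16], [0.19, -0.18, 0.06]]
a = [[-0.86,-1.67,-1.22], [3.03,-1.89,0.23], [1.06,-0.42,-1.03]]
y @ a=[[-0.20, -0.37, -0.22], [-0.19, 0.86, 0.18], [-0.65, -0.00, -0.34]]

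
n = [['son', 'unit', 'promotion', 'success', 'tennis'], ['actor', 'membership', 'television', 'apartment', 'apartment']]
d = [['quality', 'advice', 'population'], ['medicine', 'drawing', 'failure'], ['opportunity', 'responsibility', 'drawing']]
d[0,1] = 'advice'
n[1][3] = 'apartment'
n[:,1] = ['unit', 'membership']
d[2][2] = 'drawing'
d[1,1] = 'drawing'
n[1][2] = 'television'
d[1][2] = 'failure'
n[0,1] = 'unit'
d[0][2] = 'population'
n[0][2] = 'promotion'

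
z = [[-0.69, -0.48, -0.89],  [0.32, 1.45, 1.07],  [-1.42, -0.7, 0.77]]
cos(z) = [[0.30, -0.08, 0.25], [0.47, 0.38, -0.82], [0.17, 0.35, 0.44]]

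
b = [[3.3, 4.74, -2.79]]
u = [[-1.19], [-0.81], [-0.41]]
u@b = [[-3.93, -5.64, 3.32], [-2.67, -3.84, 2.26], [-1.35, -1.94, 1.14]]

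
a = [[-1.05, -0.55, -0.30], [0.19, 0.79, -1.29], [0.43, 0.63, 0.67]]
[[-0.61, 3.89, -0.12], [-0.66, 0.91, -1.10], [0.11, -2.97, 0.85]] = a@[[0.87, -2.66, -0.46], [-0.67, -1.05, 0.50], [0.23, -1.74, 1.09]]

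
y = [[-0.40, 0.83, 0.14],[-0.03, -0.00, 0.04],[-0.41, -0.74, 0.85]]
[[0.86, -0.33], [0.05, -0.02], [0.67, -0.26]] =y @ [[-2.50, 0.98], [-0.09, 0.04], [-0.50, 0.2]]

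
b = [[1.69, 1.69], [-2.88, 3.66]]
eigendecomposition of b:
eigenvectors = [[-0.27+0.54j,  -0.27-0.54j],[(-0.79+0j),  (-0.79-0j)]]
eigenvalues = [(2.68+1.97j), (2.68-1.97j)]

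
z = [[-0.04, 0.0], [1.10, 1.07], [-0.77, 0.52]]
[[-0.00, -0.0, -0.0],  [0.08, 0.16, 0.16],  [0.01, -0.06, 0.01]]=z @ [[0.02, 0.11, 0.05], [0.05, 0.04, 0.1]]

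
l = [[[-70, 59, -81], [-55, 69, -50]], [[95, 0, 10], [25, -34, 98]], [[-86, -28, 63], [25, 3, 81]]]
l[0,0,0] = -70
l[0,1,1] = 69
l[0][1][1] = 69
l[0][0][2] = -81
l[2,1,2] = 81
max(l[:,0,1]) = 59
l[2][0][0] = -86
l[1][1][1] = -34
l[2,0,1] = -28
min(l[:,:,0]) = -86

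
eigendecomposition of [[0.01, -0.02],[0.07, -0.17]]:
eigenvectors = [[0.93, 0.12],  [0.38, 0.99]]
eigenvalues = [0.0, -0.16]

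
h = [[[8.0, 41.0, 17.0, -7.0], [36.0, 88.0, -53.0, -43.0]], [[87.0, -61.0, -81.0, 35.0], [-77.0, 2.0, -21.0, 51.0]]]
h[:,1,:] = [[36.0, 88.0, -53.0, -43.0], [-77.0, 2.0, -21.0, 51.0]]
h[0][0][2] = 17.0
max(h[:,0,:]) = 87.0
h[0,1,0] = 36.0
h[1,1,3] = 51.0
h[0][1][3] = -43.0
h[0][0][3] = -7.0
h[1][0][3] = 35.0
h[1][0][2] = -81.0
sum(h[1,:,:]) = -65.0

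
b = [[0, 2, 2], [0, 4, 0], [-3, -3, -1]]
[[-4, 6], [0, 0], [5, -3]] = b@[[-1, 0], [0, 0], [-2, 3]]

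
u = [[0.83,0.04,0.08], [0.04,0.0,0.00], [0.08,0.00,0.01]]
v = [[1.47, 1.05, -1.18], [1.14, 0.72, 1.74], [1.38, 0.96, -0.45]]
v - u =[[0.64, 1.01, -1.26], [1.1, 0.72, 1.74], [1.3, 0.96, -0.46]]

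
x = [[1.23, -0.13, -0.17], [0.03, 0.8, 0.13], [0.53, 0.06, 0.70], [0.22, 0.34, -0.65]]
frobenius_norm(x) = 1.89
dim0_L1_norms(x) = [2.01, 1.33, 1.65]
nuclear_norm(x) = 3.22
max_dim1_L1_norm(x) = 1.53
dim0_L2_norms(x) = [1.36, 0.88, 0.98]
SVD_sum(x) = [[1.23, -0.04, 0.03], [0.01, -0.00, 0.0], [0.55, -0.02, 0.02], [0.19, -0.01, 0.01]] + [[0.01,0.04,-0.17], [0.00,0.02,-0.08], [-0.02,-0.16,0.62], [0.02,0.19,-0.70]] + [[-0.0, -0.14, -0.04], [0.02, 0.78, 0.21], [0.01, 0.24, 0.06], [0.00, 0.16, 0.04]]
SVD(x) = [[-0.90, -0.18, 0.16], [-0.01, -0.08, -0.92], [-0.4, 0.65, -0.29], [-0.14, -0.73, -0.19]] @ diag([1.3581491099314724, 0.985667476565852, 0.8725769999447925]) @ [[-1.00,0.03,-0.03], [-0.03,-0.26,0.97], [-0.02,-0.97,-0.26]]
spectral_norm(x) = 1.36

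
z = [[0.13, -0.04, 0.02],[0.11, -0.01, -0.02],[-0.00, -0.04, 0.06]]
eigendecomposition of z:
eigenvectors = [[(0.17+0j),0.51+0.29j,(0.51-0.29j)], [(0.82+0j),0.63+0.00j,0.63-0.00j], [0.54+0.00j,-0.32+0.40j,-0.32-0.40j]]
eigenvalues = [(-0+0j), (0.09+0.04j), (0.09-0.04j)]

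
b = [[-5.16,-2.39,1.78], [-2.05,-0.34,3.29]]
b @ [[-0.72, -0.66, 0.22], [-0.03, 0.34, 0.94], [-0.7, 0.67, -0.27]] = [[2.54, 3.79, -3.86],  [-0.82, 3.44, -1.66]]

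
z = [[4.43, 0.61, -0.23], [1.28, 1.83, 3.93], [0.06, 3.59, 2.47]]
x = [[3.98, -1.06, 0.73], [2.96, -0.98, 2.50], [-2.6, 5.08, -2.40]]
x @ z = [[16.32, 3.11, -3.28],[12.01, 8.99, 1.64],[-5.16, -0.91, 14.63]]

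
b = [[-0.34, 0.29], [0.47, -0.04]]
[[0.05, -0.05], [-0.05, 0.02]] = b@[[-0.09, 0.02], [0.08, -0.15]]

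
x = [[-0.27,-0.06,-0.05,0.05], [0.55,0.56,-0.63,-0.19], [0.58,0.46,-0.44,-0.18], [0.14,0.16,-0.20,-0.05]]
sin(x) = [[-0.27, -0.06, -0.05, 0.05], [0.55, 0.57, -0.64, -0.19], [0.58, 0.46, -0.45, -0.18], [0.14, 0.16, -0.2, -0.05]]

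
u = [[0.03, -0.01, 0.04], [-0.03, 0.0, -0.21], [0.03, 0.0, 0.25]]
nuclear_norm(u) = 0.36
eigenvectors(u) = [[-0.16,0.99,0.35], [0.64,-0.08,0.94], [-0.75,-0.13,-0.04]]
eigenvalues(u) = [0.26, 0.03, -0.0]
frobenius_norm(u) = 0.33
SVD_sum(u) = [[0.01, -0.0, 0.04], [-0.03, 0.00, -0.21], [0.03, -0.00, 0.25]] + [[0.02,-0.01,-0.00], [-0.00,0.0,0.00], [-0.00,0.0,0.00]] + [[-0.00, -0.00, 0.00], [-0.00, -0.00, 0.00], [-0.0, -0.00, 0.0]]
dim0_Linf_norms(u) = [0.03, 0.01, 0.25]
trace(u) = 0.28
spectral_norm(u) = 0.33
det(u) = -0.00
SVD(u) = [[-0.13,-0.98,0.13], [0.64,0.01,0.77], [-0.76,0.18,0.63]] @ diag([0.3321038782010903, 0.026554897417739736, 0.001360700896121926]) @ [[-0.14, 0.00, -0.99], [-0.92, 0.37, 0.13], [-0.37, -0.93, 0.05]]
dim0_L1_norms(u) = [0.09, 0.01, 0.5]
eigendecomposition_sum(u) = [[0.01,  -0.0,  0.05],[-0.03,  0.0,  -0.21],[0.03,  -0.00,  0.25]] + [[0.02, -0.01, -0.01], [-0.0, 0.0, 0.00], [-0.00, 0.0, 0.0]] + [[-0.0, -0.0, -0.0], [-0.00, -0.00, -0.00], [0.00, 0.00, 0.00]]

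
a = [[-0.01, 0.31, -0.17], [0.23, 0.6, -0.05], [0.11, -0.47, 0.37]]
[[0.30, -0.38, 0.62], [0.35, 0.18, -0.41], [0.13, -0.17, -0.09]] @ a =[[-0.02, -0.43, 0.2], [-0.01, 0.41, -0.22], [-0.05, -0.02, -0.05]]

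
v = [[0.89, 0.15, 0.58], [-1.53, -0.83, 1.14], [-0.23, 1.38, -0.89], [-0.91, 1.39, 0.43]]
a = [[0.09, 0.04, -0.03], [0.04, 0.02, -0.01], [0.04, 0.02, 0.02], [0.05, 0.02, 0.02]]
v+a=[[0.98, 0.19, 0.55],  [-1.49, -0.81, 1.13],  [-0.19, 1.4, -0.87],  [-0.86, 1.41, 0.45]]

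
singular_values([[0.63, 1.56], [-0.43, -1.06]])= [2.03, 0.0]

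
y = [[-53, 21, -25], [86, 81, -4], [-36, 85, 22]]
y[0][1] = 21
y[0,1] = 21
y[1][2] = -4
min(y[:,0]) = -53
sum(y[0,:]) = -57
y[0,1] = 21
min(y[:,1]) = 21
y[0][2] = -25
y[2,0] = -36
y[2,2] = 22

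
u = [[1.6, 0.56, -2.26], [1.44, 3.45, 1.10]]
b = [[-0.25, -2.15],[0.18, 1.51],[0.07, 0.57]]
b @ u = [[-3.50, -7.56, -1.80], [2.46, 5.31, 1.25], [0.93, 2.01, 0.47]]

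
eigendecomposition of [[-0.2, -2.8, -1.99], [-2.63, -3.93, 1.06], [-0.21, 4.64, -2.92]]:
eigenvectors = [[-0.81, -0.08, 0.37], [0.42, 0.47, -0.16], [0.41, -0.88, 0.91]]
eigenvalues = [2.24, -5.45, -3.84]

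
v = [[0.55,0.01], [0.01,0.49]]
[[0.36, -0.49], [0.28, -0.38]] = v @ [[0.64, -0.88], [0.55, -0.76]]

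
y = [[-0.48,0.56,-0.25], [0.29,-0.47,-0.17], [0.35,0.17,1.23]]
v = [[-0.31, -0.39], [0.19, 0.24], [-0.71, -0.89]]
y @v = [[0.43, 0.54],[-0.06, -0.07],[-0.95, -1.19]]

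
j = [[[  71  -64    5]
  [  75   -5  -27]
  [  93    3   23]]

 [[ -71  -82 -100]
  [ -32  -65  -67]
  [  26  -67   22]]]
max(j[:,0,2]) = 5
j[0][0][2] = 5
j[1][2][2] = 22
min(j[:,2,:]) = -67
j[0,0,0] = 71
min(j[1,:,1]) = -82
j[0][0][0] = 71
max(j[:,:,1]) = 3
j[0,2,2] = 23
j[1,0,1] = -82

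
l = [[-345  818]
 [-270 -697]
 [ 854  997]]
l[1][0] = -270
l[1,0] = -270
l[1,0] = -270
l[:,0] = [-345, -270, 854]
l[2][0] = 854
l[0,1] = 818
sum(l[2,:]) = 1851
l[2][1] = 997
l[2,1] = 997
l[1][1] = -697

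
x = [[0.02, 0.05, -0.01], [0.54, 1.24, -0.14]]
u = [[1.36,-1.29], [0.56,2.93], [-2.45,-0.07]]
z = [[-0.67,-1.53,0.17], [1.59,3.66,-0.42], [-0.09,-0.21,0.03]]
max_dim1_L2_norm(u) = 2.98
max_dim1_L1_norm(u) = 3.49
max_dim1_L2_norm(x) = 1.36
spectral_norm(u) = 3.20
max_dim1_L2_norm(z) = 4.01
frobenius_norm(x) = 1.36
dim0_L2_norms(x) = [0.54, 1.24, 0.14]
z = u @ x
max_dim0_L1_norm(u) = 4.37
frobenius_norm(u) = 4.29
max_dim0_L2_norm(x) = 1.24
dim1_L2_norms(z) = [1.68, 4.01, 0.23]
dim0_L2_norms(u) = [2.86, 3.2]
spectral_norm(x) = 1.36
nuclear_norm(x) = 1.37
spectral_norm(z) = 4.36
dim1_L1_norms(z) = [2.37, 5.67, 0.33]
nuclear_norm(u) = 6.06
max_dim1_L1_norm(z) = 5.67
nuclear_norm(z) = 4.37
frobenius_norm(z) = 4.36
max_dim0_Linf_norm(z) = 3.66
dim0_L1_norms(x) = [0.56, 1.29, 0.15]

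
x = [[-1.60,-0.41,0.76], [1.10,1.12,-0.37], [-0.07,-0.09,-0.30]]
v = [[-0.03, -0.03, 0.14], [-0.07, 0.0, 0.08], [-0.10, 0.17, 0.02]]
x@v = [[0.00, 0.18, -0.24], [-0.07, -0.1, 0.24], [0.04, -0.05, -0.02]]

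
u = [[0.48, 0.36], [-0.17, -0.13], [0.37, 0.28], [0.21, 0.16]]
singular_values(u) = [0.83, 0.0]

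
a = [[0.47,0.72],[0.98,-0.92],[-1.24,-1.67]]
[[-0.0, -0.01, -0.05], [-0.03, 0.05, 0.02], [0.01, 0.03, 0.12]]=a @ [[-0.02, 0.02, -0.03], [0.01, -0.03, -0.05]]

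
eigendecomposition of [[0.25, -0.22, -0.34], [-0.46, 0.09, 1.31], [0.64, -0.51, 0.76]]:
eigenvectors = [[(0.56+0j), 0.27-0.15j, (0.27+0.15j)],[(0.82+0j), -0.74+0.00j, (-0.74-0j)],[0.07+0.00j, -0.20-0.57j, -0.20+0.57j]]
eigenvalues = [(-0.11+0j), (0.61+0.91j), (0.61-0.91j)]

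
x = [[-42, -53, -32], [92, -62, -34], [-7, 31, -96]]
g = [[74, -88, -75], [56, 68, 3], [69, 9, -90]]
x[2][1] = 31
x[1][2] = -34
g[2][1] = 9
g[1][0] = 56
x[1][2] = -34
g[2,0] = 69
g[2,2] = -90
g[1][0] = 56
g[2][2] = -90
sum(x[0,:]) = -127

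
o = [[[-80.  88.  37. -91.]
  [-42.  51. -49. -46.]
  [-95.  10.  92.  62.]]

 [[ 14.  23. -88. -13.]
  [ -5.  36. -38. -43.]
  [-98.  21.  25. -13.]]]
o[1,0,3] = -13.0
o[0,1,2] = -49.0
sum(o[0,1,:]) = -86.0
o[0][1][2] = -49.0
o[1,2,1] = 21.0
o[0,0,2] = 37.0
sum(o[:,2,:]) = 4.0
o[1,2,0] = -98.0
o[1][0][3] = -13.0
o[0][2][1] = 10.0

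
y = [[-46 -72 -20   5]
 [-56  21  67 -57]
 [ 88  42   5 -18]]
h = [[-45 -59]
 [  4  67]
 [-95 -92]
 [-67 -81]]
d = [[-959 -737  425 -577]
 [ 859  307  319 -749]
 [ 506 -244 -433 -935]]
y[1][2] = 67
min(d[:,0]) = -959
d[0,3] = -577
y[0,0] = -46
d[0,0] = -959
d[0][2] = 425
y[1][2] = 67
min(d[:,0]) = -959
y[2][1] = 42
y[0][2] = -20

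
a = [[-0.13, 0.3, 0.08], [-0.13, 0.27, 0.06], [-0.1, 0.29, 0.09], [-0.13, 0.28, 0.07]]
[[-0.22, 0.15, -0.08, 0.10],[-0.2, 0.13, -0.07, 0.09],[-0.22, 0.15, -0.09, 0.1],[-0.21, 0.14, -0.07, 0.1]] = a@ [[-0.05, 0.03, -0.5, -0.43], [-0.64, 0.45, -0.52, -0.03], [-0.48, 0.2, 0.14, 0.7]]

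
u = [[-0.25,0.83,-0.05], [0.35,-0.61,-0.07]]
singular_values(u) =[1.11, 0.15]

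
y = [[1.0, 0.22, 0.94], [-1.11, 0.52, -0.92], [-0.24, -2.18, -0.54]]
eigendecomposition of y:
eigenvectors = [[0.44, -0.66, 0.42], [-0.21, -0.11, -0.70], [-0.87, 0.74, 0.58]]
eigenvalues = [-0.94, -0.01, 1.94]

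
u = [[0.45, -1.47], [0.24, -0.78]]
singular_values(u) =[1.74, 0.0]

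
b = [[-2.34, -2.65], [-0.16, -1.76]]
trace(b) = -4.10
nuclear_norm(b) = 4.80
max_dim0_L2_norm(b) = 3.18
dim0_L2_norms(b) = [2.35, 3.18]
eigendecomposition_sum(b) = [[-1.94, -5.14],[-0.31, -0.82]] + [[-0.4, 2.49], [0.15, -0.94]]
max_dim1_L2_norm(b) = 3.54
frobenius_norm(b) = 3.95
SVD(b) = [[-0.92, -0.4], [-0.4, 0.92]] @ diag([3.8330588763044773, 0.9638255292237615]) @ [[0.58, 0.82], [0.82, -0.58]]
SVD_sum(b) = [[-2.03, -2.87], [-0.88, -1.25]] + [[-0.31, 0.22], [0.72, -0.51]]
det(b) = 3.69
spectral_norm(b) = 3.83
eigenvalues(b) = [-2.76, -1.34]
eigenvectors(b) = [[-0.99, 0.94], [-0.16, -0.35]]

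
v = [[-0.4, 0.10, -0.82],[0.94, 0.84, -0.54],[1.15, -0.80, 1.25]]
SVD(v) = [[-0.42, 0.04, 0.91], [-0.13, -0.99, -0.01], [0.90, -0.12, 0.42]] @ diag([2.0696572316071915, 1.3574044324868069, 0.3495313295274515]) @ [[0.52,-0.42,0.74], [-0.80,-0.54,0.26], [0.29,-0.73,-0.62]]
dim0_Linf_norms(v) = [1.15, 0.84, 1.25]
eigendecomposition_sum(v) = [[(-0.18+0.4j), (-0.12-0.08j), (-0.23+0.09j)], [0.53+0.02j, (-0.03+0.18j), (0.2+0.21j)], [(0.53-0.03j), -0.01+0.18j, (0.22+0.19j)]] + [[(-0.18-0.4j),-0.12+0.08j,-0.23-0.09j],[(0.53-0.02j),(-0.03-0.18j),0.20-0.21j],[0.53+0.03j,-0.01-0.18j,(0.22-0.19j)]] + [[-0.04-0.00j, (0.35+0j), -0.37-0.00j], [(-0.12-0j), 0.90+0.00j, -0.95-0.00j], [(0.1+0j), (-0.77-0j), 0.81+0.00j]]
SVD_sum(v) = [[-0.45, 0.36, -0.64],[-0.14, 0.11, -0.19],[0.98, -0.78, 1.38]] + [[-0.04, -0.03, 0.01],[1.08, 0.73, -0.35],[0.13, 0.09, -0.04]] + [[0.09,-0.23,-0.20], [-0.00,0.0,0.0], [0.04,-0.11,-0.09]]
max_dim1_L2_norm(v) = 1.88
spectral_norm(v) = 2.07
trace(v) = 1.69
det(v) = 0.98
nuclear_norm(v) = 3.78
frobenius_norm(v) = 2.50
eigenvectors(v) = [[-0.19+0.47j,-0.19-0.47j,-0.28+0.00j], [(0.61+0j),0.61-0.00j,-0.73+0.00j], [0.61-0.06j,(0.61+0.06j),0.62+0.00j]]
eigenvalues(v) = [(0.01+0.77j), (0.01-0.77j), (1.67+0j)]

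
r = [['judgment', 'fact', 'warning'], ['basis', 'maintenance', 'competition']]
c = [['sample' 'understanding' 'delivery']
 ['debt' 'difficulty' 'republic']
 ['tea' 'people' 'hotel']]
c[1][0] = 'debt'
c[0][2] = 'delivery'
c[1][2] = 'republic'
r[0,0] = 'judgment'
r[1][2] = 'competition'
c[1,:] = ['debt', 'difficulty', 'republic']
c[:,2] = ['delivery', 'republic', 'hotel']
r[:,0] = ['judgment', 'basis']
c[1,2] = 'republic'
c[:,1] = ['understanding', 'difficulty', 'people']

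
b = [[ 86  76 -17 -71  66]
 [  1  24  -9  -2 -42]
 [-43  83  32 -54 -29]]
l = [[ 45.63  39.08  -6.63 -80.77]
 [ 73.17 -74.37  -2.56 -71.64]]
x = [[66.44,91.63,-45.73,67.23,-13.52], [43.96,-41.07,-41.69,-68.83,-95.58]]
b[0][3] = -71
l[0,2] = -6.63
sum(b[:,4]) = -5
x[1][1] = -41.07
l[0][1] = 39.08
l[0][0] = 45.63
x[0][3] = 67.23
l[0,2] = -6.63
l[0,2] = -6.63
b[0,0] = 86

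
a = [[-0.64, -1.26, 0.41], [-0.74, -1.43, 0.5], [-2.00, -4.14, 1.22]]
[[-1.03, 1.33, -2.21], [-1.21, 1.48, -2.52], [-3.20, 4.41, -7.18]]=a@ [[0.73,-0.81,0.94], [0.17,-0.99,1.3], [-0.85,-1.07,0.07]]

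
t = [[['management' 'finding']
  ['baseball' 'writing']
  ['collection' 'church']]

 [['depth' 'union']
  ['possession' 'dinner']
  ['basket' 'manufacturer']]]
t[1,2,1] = 'manufacturer'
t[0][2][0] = 'collection'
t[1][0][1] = 'union'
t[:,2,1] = ['church', 'manufacturer']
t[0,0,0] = 'management'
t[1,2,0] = 'basket'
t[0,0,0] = 'management'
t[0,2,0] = 'collection'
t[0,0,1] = 'finding'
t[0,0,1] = 'finding'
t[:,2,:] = [['collection', 'church'], ['basket', 'manufacturer']]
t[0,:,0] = ['management', 'baseball', 'collection']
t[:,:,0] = [['management', 'baseball', 'collection'], ['depth', 'possession', 'basket']]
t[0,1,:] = ['baseball', 'writing']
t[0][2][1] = 'church'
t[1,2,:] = ['basket', 'manufacturer']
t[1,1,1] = 'dinner'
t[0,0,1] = 'finding'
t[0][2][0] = 'collection'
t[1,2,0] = 'basket'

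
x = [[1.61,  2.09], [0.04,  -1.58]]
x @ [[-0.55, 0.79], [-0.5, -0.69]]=[[-1.93, -0.17],[0.77, 1.12]]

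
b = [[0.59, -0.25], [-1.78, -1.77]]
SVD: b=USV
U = [[-0.10, 0.99],[0.99, 0.10]]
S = [2.52, 0.59]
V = [[-0.73, -0.69], [0.69, -0.73]]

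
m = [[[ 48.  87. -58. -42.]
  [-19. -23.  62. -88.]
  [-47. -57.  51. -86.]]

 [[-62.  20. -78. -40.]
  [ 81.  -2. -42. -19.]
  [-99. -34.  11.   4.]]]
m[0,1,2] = 62.0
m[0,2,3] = -86.0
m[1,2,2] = 11.0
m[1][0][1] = 20.0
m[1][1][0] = 81.0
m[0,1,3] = -88.0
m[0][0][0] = 48.0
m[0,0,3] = -42.0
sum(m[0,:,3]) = -216.0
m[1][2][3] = 4.0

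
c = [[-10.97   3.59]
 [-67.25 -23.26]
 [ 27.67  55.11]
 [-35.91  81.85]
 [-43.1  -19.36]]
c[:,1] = [3.59, -23.26, 55.11, 81.85, -19.36]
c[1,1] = -23.26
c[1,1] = -23.26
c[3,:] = [-35.91, 81.85]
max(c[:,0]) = 27.67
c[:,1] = [3.59, -23.26, 55.11, 81.85, -19.36]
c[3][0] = -35.91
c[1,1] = -23.26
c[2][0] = 27.67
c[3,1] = 81.85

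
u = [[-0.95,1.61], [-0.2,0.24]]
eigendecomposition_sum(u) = [[-1.15, 2.40],[-0.3, 0.62]] + [[0.2, -0.79], [0.1, -0.38]]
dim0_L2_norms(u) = [0.97, 1.63]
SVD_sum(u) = [[-0.96, 1.61], [-0.16, 0.27]] + [[0.01, 0.0], [-0.04, -0.03]]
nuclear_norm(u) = 1.94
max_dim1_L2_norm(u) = 1.87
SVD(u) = [[-0.99,  -0.16], [-0.16,  0.99]] @ diag([1.894660534078376, 0.04961310921363795]) @ [[0.51, -0.86],[-0.86, -0.51]]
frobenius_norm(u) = 1.90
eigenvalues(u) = [-0.53, -0.18]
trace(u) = -0.71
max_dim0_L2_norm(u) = 1.63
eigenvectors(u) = [[-0.97, -0.9],[-0.25, -0.43]]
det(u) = 0.09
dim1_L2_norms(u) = [1.87, 0.31]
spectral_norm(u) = 1.89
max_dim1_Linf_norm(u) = 1.61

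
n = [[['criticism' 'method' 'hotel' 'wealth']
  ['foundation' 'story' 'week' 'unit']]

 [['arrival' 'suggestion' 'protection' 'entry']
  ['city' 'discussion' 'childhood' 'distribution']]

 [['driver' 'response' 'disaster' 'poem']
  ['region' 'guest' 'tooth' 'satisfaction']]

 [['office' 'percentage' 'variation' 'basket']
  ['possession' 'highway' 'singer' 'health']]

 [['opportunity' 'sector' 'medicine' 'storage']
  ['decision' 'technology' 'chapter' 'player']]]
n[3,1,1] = 'highway'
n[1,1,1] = 'discussion'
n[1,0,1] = 'suggestion'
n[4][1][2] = 'chapter'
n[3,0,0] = 'office'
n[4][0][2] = 'medicine'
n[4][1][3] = 'player'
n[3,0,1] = 'percentage'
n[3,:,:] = [['office', 'percentage', 'variation', 'basket'], ['possession', 'highway', 'singer', 'health']]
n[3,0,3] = 'basket'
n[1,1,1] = 'discussion'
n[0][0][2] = 'hotel'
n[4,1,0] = 'decision'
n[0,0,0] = 'criticism'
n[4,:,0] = ['opportunity', 'decision']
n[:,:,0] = [['criticism', 'foundation'], ['arrival', 'city'], ['driver', 'region'], ['office', 'possession'], ['opportunity', 'decision']]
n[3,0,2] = 'variation'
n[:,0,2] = ['hotel', 'protection', 'disaster', 'variation', 'medicine']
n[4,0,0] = 'opportunity'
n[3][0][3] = 'basket'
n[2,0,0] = 'driver'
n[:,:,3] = [['wealth', 'unit'], ['entry', 'distribution'], ['poem', 'satisfaction'], ['basket', 'health'], ['storage', 'player']]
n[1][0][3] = 'entry'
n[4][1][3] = 'player'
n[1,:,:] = [['arrival', 'suggestion', 'protection', 'entry'], ['city', 'discussion', 'childhood', 'distribution']]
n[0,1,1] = 'story'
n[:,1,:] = [['foundation', 'story', 'week', 'unit'], ['city', 'discussion', 'childhood', 'distribution'], ['region', 'guest', 'tooth', 'satisfaction'], ['possession', 'highway', 'singer', 'health'], ['decision', 'technology', 'chapter', 'player']]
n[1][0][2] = 'protection'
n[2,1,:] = ['region', 'guest', 'tooth', 'satisfaction']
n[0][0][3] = 'wealth'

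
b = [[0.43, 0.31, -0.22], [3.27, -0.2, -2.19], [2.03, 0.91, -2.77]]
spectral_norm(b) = 5.19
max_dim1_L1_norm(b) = 5.71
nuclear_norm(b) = 6.69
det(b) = 1.78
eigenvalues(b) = [(0.65+0j), (-1.59+0.47j), (-1.59-0.47j)]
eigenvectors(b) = [[(0.51+0j), 0.07+0.04j, 0.07-0.04j], [(0.7+0j), (-0.86+0j), -0.86-0.00j], [(0.49+0j), -0.44+0.25j, -0.44-0.25j]]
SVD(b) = [[-0.09, 0.07, -0.99],[-0.74, -0.67, 0.02],[-0.66, 0.74, 0.12]] @ diag([5.188829448459769, 1.215139212470554, 0.2824635359000015]) @ [[-0.74, -0.09, 0.67], [-0.54, 0.68, -0.49], [-0.41, -0.72, -0.55]]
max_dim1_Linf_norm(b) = 3.27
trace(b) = -2.54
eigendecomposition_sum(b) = [[0.60+0.00j,(0.11+0j),(-0.11-0j)], [(0.83+0j),(0.15+0j),-0.15-0.00j], [(0.58+0j),0.10+0.00j,(-0.1-0j)]] + [[(-0.09-0.09j), (0.1-0.14j), (-0.06+0.29j)], [1.22+0.36j, (-0.17+1.68j), (-1.02-2.79j)], [0.73-0.17j, 0.40+0.90j, (-1.33-1.12j)]] + [[(-0.09+0.09j), (0.1+0.14j), -0.06-0.29j], [1.22-0.36j, (-0.17-1.68j), -1.02+2.79j], [0.73+0.17j, (0.4-0.9j), (-1.33+1.12j)]]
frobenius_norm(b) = 5.34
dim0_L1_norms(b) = [5.73, 1.42, 5.18]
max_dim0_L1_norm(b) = 5.73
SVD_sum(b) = [[0.36, 0.05, -0.33], [2.84, 0.36, -2.59], [2.53, 0.32, -2.31]] + [[-0.05, 0.06, -0.04], [0.44, -0.55, 0.4], [-0.48, 0.61, -0.44]] + [[0.12, 0.20, 0.15],[-0.00, -0.00, -0.00],[-0.01, -0.02, -0.02]]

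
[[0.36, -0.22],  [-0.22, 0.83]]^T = [[0.36, -0.22],[-0.22, 0.83]]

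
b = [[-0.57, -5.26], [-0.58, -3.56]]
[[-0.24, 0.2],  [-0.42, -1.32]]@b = [[0.02, 0.55],[1.00, 6.91]]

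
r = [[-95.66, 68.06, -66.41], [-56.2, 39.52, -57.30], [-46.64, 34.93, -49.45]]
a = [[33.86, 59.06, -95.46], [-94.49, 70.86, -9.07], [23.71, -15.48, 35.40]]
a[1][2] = -9.07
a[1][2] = -9.07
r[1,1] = 39.52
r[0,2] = -66.41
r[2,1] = 34.93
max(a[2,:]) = 35.4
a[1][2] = -9.07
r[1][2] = -57.3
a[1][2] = -9.07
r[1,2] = -57.3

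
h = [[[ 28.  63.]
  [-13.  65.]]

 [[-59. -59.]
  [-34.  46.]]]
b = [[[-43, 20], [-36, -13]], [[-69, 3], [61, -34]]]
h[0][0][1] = 63.0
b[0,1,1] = -13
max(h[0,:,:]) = 65.0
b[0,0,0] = -43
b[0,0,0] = -43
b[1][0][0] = -69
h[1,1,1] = 46.0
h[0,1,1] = 65.0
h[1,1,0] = -34.0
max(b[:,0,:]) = 20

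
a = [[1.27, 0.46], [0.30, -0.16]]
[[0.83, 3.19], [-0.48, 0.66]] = a @[[-0.26, 2.39], [2.52, 0.34]]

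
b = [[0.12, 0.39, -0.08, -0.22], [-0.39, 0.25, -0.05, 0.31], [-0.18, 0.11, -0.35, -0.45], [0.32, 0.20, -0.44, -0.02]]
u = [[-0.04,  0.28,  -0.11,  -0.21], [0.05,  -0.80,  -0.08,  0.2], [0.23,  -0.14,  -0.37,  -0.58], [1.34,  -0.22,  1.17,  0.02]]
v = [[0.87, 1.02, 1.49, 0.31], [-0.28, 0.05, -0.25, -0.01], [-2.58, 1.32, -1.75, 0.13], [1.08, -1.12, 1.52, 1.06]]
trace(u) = -1.19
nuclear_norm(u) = 3.44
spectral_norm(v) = 4.18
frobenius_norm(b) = 1.11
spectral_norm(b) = 0.78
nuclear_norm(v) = 7.00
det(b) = -0.06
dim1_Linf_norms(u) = [0.28, 0.8, 0.58, 1.34]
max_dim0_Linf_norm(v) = 2.58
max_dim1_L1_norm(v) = 5.78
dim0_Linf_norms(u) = [1.34, 0.8, 1.17, 0.58]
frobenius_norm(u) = 2.14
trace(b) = 0.00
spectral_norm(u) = 1.80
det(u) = 0.01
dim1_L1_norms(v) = [3.69, 0.59, 5.78, 4.78]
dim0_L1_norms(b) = [1.01, 0.95, 0.92, 1.0]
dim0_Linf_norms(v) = [2.58, 1.32, 1.75, 1.06]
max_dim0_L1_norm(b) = 1.01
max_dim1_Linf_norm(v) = 2.58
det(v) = 0.01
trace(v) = 0.23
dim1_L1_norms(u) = [0.64, 1.13, 1.32, 2.75]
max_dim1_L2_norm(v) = 3.39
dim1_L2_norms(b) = [0.47, 0.56, 0.61, 0.58]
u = b @ v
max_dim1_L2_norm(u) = 1.79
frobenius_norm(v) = 4.65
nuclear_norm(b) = 2.12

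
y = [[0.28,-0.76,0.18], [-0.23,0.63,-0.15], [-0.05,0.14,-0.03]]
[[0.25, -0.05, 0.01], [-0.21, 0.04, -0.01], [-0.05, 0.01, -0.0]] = y@ [[0.58, -0.12, -0.01], [-0.12, 0.04, 0.07], [-0.01, 0.07, 0.39]]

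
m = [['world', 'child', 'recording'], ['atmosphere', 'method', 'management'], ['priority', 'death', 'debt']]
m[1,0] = 'atmosphere'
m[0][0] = 'world'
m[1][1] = 'method'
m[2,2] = 'debt'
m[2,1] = 'death'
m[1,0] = 'atmosphere'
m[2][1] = 'death'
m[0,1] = 'child'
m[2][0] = 'priority'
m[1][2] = 'management'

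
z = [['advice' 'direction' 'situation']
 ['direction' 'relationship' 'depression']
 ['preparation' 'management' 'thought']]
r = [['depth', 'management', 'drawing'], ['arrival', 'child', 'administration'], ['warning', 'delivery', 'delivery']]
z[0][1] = 'direction'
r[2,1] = 'delivery'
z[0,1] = 'direction'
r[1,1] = 'child'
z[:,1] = ['direction', 'relationship', 'management']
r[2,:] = ['warning', 'delivery', 'delivery']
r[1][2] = 'administration'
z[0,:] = ['advice', 'direction', 'situation']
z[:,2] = ['situation', 'depression', 'thought']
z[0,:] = ['advice', 'direction', 'situation']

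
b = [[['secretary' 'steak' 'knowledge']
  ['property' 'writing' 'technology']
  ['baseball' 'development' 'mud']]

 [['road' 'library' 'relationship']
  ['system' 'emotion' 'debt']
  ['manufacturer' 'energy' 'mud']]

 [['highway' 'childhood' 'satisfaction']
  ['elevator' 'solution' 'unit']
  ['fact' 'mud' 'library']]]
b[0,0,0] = 'secretary'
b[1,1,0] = 'system'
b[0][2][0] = 'baseball'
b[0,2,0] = 'baseball'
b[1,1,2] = 'debt'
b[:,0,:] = [['secretary', 'steak', 'knowledge'], ['road', 'library', 'relationship'], ['highway', 'childhood', 'satisfaction']]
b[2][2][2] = 'library'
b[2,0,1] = 'childhood'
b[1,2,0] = 'manufacturer'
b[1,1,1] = 'emotion'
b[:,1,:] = [['property', 'writing', 'technology'], ['system', 'emotion', 'debt'], ['elevator', 'solution', 'unit']]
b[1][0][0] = 'road'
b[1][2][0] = 'manufacturer'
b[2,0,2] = 'satisfaction'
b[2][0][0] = 'highway'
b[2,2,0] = 'fact'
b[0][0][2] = 'knowledge'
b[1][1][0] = 'system'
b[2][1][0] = 'elevator'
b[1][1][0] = 'system'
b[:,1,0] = ['property', 'system', 'elevator']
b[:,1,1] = ['writing', 'emotion', 'solution']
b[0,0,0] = 'secretary'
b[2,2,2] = 'library'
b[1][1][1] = 'emotion'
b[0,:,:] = [['secretary', 'steak', 'knowledge'], ['property', 'writing', 'technology'], ['baseball', 'development', 'mud']]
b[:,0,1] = ['steak', 'library', 'childhood']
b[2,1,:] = ['elevator', 'solution', 'unit']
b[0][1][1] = 'writing'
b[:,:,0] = [['secretary', 'property', 'baseball'], ['road', 'system', 'manufacturer'], ['highway', 'elevator', 'fact']]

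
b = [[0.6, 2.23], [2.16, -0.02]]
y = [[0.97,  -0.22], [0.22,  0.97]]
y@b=[[0.11,2.17],  [2.23,0.47]]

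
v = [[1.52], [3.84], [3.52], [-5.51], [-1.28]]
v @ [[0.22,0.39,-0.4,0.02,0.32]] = [[0.33, 0.59, -0.61, 0.03, 0.49],[0.84, 1.50, -1.54, 0.08, 1.23],[0.77, 1.37, -1.41, 0.07, 1.13],[-1.21, -2.15, 2.2, -0.11, -1.76],[-0.28, -0.50, 0.51, -0.03, -0.41]]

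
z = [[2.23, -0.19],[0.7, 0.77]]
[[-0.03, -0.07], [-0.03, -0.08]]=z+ [[-2.26, 0.12], [-0.73, -0.85]]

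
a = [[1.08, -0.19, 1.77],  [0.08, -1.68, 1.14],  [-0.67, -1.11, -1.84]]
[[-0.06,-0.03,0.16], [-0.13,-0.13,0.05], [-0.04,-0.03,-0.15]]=a @ [[-0.03, 0.03, 0.07], [0.07, 0.06, 0.01], [-0.01, -0.03, 0.05]]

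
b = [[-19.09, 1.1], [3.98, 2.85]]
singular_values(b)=[19.51, 3.01]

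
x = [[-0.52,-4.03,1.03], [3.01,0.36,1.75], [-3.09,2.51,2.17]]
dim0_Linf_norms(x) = [3.09, 4.03, 2.17]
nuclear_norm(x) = 11.99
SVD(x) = [[0.56,  -0.7,  0.44], [0.22,  0.64,  0.74], [-0.80,  -0.31,  0.51]] @ diag([5.113655586738646, 3.9827981561444457, 2.8929820925178618]) @ [[0.56,-0.82,-0.15], [0.82,0.57,-0.07], [0.15,-0.09,0.99]]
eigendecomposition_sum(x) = [[-0.28+1.98j, (-1.85-0.19j), (0.7+0.36j)], [1.56+0.38j, (-0.29+1.46j), (0.34-0.53j)], [-1.41-0.14j, 0.08-1.32j, (-0.24+0.51j)]] + [[(-0.28-1.98j),(-1.85+0.19j),0.70-0.36j], [(1.56-0.38j),(-0.29-1.46j),(0.34+0.53j)], [(-1.41+0.14j),0.08+1.32j,-0.24-0.51j]] + [[(0.04+0j), -0.34+0.00j, (-0.38+0j)],[-0.11-0.00j, 0.95-0.00j, (1.07-0j)],[-0.26-0.00j, (2.35-0j), (2.64-0j)]]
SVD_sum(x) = [[1.58, -2.32, -0.44], [0.62, -0.91, -0.17], [-2.28, 3.35, 0.63]] + [[-2.29, -1.60, 0.21], [2.08, 1.45, -0.19], [-1.03, -0.72, 0.09]] + [[0.19, -0.11, 1.26],[0.32, -0.18, 2.11],[0.22, -0.13, 1.45]]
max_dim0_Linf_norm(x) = 4.03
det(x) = 58.92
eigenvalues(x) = [(-0.81+3.95j), (-0.81-3.95j), (3.63+0j)]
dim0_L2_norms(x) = [4.34, 4.76, 2.97]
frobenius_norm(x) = 7.10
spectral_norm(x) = 5.11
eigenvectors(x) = [[-0.68+0.00j, (-0.68-0j), -0.13+0.00j],  [(-0.05+0.54j), (-0.05-0.54j), (0.37+0j)],  [(-0.02-0.48j), (-0.02+0.48j), 0.92+0.00j]]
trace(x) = 2.01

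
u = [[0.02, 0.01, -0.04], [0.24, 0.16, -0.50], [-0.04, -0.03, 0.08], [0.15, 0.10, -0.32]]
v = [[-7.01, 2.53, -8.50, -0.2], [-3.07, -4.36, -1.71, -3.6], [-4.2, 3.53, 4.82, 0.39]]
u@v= [[-0.00,-0.13,-0.38,-0.06],[-0.07,-1.86,-4.72,-0.82],[0.04,0.31,0.78,0.15],[-0.01,-1.19,-2.99,-0.51]]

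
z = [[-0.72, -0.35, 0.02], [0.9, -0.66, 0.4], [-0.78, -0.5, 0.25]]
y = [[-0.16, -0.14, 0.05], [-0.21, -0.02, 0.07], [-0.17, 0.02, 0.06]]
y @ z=[[-0.05, 0.12, -0.05],[0.08, 0.05, 0.01],[0.09, 0.02, 0.02]]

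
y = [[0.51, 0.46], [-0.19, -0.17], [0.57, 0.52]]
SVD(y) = [[-0.65, 0.55], [0.24, -0.51], [-0.73, -0.66]] @ diag([1.063949447785716, 0.00340184603855334]) @ [[-0.74,-0.67], [0.67,-0.74]]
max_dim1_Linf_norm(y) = 0.57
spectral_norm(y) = 1.06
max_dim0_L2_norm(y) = 0.79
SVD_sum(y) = [[0.51, 0.46], [-0.19, -0.17], [0.57, 0.52]] + [[0.0,-0.0], [-0.00,0.00], [-0.00,0.00]]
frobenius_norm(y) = 1.06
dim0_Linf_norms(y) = [0.57, 0.52]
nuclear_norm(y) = 1.07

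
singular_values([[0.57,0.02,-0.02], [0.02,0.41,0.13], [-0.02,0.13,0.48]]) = [0.58, 0.57, 0.31]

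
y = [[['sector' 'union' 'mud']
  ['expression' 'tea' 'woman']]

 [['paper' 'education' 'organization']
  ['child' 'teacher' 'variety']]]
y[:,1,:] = [['expression', 'tea', 'woman'], ['child', 'teacher', 'variety']]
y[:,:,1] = [['union', 'tea'], ['education', 'teacher']]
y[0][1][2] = 'woman'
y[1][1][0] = 'child'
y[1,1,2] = 'variety'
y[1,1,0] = 'child'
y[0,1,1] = 'tea'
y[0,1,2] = 'woman'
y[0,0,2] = 'mud'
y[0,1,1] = 'tea'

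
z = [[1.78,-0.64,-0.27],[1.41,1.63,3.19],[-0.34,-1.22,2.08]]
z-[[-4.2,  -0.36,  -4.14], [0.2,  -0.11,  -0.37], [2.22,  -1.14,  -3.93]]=[[5.98, -0.28, 3.87], [1.21, 1.74, 3.56], [-2.56, -0.08, 6.01]]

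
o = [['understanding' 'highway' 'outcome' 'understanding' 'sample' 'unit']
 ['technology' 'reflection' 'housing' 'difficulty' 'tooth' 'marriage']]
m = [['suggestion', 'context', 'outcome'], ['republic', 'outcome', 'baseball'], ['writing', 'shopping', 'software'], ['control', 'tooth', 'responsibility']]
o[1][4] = 'tooth'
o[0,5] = 'unit'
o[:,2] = ['outcome', 'housing']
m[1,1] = 'outcome'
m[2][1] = 'shopping'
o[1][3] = 'difficulty'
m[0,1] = 'context'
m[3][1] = 'tooth'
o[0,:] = ['understanding', 'highway', 'outcome', 'understanding', 'sample', 'unit']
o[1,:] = ['technology', 'reflection', 'housing', 'difficulty', 'tooth', 'marriage']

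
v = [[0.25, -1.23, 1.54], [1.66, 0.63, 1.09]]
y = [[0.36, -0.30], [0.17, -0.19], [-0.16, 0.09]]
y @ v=[[-0.41,  -0.63,  0.23], [-0.27,  -0.33,  0.05], [0.11,  0.25,  -0.15]]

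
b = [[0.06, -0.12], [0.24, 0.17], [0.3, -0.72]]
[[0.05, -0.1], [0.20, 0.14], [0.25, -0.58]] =b @ [[0.83, 0.0], [0.00, 0.8]]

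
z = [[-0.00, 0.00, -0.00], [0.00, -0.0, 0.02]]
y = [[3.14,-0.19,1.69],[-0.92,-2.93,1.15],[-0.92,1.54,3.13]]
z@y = [[0.00, 0.0, 0.00], [-0.02, 0.03, 0.06]]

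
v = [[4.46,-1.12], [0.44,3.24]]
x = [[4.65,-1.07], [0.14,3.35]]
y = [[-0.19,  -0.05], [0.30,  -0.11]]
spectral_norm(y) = 0.36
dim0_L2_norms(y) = [0.36, 0.12]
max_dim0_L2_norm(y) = 0.36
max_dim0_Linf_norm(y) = 0.3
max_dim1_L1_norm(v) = 5.58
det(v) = 14.94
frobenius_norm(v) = 5.64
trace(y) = -0.30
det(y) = 0.04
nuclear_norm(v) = 7.86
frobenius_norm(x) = 5.83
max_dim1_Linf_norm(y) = 0.3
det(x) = 15.73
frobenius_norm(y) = 0.38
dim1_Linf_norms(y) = [0.19, 0.3]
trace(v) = 7.70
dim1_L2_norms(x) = [4.77, 3.35]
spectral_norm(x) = 4.84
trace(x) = 8.00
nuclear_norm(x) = 8.09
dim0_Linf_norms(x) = [4.65, 3.35]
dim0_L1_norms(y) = [0.49, 0.16]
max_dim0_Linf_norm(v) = 4.46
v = y + x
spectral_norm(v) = 4.63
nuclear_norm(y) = 0.46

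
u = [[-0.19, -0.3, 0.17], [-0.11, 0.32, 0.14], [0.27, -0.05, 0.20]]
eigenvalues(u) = [(-0.35+0j), (0.34+0.12j), (0.34-0.12j)]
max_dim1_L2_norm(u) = 0.39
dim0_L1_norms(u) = [0.57, 0.67, 0.51]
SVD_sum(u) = [[-0.03, -0.33, 0.05], [0.03, 0.28, -0.04], [-0.0, -0.05, 0.01]] + [[-0.13, 0.01, -0.03],[-0.1, 0.01, -0.02],[0.3, -0.02, 0.07]] + [[-0.03, 0.02, 0.15], [-0.04, 0.03, 0.2], [-0.03, 0.02, 0.13]]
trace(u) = 0.33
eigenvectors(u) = [[(0.88+0j), -0.35-0.22j, (-0.35+0.22j)], [(0.23+0j), (0.12+0.54j), (0.12-0.54j)], [(-0.41+0j), (-0.72+0j), (-0.72-0j)]]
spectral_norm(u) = 0.44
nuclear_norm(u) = 1.08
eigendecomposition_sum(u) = [[-0.27-0.00j, -0.11+0.00j, (0.11-0j)], [(-0.07-0j), -0.03+0.00j, (0.03-0j)], [0.13+0.00j, 0.05-0.00j, (-0.05+0j)]] + [[0.04+0.02j, (-0.09+0.09j), 0.03+0.09j], [-0.02-0.05j, 0.17+0.00j, (0.06-0.11j)], [0.07-0.01j, -0.05+0.22j, 0.13+0.10j]] + [[(0.04-0.02j), -0.09-0.09j, 0.03-0.09j],[-0.02+0.05j, (0.17-0j), (0.06+0.11j)],[(0.07+0.01j), -0.05-0.22j, (0.13-0.1j)]]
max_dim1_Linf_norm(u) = 0.32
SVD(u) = [[-0.76, -0.37, 0.54],[0.64, -0.28, 0.71],[-0.12, 0.89, 0.45]] @ diag([0.44497845038609596, 0.34920735475755443, 0.2907720792566237]) @ [[0.09, 0.99, -0.14], [0.97, -0.06, 0.21], [-0.2, 0.16, 0.97]]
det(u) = -0.05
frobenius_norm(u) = 0.64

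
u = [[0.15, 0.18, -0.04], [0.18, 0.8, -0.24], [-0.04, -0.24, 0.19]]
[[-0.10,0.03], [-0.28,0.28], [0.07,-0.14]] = u @ [[-0.34,-0.2], [-0.30,0.26], [-0.09,-0.44]]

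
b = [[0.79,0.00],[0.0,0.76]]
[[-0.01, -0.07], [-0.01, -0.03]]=b @[[-0.01, -0.09], [-0.01, -0.04]]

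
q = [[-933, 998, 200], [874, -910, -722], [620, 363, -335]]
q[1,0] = 874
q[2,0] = 620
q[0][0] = -933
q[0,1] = 998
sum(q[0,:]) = 265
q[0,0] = -933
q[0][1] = 998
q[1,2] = -722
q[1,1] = -910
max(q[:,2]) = 200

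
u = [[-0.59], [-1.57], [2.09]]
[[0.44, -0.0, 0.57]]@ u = [[0.93]]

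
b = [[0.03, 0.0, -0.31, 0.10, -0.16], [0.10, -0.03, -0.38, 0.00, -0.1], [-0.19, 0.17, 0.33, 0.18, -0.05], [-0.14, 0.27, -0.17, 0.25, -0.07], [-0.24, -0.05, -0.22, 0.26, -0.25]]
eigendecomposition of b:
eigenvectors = [[(-0.4+0j), (0.35+0.22j), 0.35-0.22j, 0.37+0.00j, 0.39+0.00j], [-0.24+0.00j, (0.31+0.37j), (0.31-0.37j), (-0.32+0j), 0.35+0.00j], [-0.08+0.00j, (0.01-0.43j), (0.01+0.43j), 0.03+0.00j, (0.19+0j)], [-0.11+0.00j, (0.63+0j), 0.63-0.00j, 0.76+0.00j, -0.38+0.00j], [-0.87+0.00j, 0.12-0.00j, 0.12+0.00j, (0.44+0j), (-0.74+0j)]]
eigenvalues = [(-0.36+0j), (0.29+0.22j), (0.29-0.22j), (0.02+0j), (0.09+0j)]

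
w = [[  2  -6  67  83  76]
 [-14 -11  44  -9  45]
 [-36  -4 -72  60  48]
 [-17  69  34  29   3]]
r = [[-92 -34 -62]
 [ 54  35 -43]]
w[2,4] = 48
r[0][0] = -92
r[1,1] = 35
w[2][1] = -4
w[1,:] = [-14, -11, 44, -9, 45]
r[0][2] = -62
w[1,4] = 45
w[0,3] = 83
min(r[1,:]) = -43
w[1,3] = -9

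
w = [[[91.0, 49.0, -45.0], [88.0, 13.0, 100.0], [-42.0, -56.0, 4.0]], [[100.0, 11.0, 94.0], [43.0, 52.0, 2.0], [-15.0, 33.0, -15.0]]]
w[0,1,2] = 100.0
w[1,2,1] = 33.0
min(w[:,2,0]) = -42.0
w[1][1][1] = 52.0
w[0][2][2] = 4.0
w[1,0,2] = 94.0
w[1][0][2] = 94.0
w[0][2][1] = -56.0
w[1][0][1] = 11.0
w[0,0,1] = 49.0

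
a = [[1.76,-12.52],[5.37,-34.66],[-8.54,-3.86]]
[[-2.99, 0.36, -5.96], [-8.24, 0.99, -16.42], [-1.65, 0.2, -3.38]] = a @ [[0.08, -0.01, 0.17], [0.25, -0.03, 0.5]]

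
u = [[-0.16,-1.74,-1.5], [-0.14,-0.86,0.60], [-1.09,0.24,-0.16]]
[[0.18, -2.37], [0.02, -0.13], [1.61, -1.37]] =u@[[-1.43, 1.25],[0.13, 0.53],[-0.12, 0.83]]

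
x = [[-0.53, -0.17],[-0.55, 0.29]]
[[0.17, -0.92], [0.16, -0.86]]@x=[[0.42, -0.3], [0.39, -0.28]]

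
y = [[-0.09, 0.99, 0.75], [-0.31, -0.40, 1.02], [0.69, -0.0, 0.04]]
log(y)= [[-0.01,1.65,-0.92], [-1.66,0.31,1.86], [0.66,-1.11,-0.39]]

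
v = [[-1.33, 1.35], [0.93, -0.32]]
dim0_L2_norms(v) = [1.62, 1.39]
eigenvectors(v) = [[-0.88,-0.61], [0.47,-0.79]]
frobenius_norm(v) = 2.14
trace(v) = -1.65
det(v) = -0.83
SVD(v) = [[-0.90, 0.44], [0.44, 0.9]] @ diag([2.0981538383862652, 0.3955382035467398]) @ [[0.76, -0.65], [0.65, 0.76]]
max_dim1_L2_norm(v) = 1.9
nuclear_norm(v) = 2.49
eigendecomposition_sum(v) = [[-1.45, 1.13], [0.78, -0.61]] + [[0.12, 0.22], [0.15, 0.29]]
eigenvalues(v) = [-2.05, 0.4]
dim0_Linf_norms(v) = [1.33, 1.35]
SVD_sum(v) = [[-1.44, 1.22], [0.70, -0.59]] + [[0.11,0.13], [0.23,0.27]]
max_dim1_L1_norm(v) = 2.68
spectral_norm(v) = 2.10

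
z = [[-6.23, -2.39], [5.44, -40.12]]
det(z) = 262.95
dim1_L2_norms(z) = [6.67, 40.49]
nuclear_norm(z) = 47.01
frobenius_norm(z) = 41.03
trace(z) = -46.35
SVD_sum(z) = [[0.20, -1.56], [5.19, -40.15]] + [[-6.43, -0.83],  [0.25, 0.03]]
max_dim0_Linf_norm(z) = 40.12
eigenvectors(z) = [[0.99, 0.07], [0.16, 1.00]]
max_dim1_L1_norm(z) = 45.56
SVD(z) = [[0.04, 1.00], [1.0, -0.04]] @ diag([40.51684262868386, 6.489873912678609]) @ [[0.13,  -0.99], [-0.99,  -0.13]]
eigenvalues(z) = [-6.62, -39.73]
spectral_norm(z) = 40.52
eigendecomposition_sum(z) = [[-6.70, 0.48], [-1.09, 0.08]] + [[0.47, -2.87], [6.53, -40.20]]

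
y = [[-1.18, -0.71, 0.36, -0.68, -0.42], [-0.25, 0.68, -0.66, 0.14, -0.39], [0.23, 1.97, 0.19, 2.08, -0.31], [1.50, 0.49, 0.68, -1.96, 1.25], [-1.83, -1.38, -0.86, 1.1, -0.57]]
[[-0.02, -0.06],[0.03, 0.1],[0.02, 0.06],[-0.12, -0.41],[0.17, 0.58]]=y@[[-0.05,  -0.16], [-0.01,  -0.04], [-0.07,  -0.24], [0.04,  0.14], [0.07,  0.23]]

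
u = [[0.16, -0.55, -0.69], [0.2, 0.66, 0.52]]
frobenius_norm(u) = 1.25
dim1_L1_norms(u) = [1.4, 1.38]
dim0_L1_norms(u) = [0.36, 1.21, 1.21]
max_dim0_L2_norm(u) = 0.86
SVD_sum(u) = [[-0.02, -0.62, -0.62], [0.02, 0.59, 0.59]] + [[0.18, 0.07, -0.07], [0.18, 0.07, -0.07]]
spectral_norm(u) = 1.21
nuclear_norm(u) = 1.50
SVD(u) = [[-0.72, 0.69], [0.69, 0.72]] @ diag([1.210583964662854, 0.2910093890257939]) @ [[0.02, 0.71, 0.71], [0.88, 0.33, -0.35]]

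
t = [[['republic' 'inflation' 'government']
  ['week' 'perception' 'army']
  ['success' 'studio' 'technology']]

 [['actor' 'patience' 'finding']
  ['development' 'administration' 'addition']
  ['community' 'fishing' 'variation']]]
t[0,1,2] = 'army'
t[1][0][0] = 'actor'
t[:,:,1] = [['inflation', 'perception', 'studio'], ['patience', 'administration', 'fishing']]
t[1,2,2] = 'variation'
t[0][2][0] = 'success'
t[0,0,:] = ['republic', 'inflation', 'government']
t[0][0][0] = 'republic'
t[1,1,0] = 'development'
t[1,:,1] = ['patience', 'administration', 'fishing']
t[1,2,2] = 'variation'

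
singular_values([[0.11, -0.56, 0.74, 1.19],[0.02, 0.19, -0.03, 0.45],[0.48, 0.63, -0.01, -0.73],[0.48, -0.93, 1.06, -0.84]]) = [1.78, 1.74, 0.64, 0.0]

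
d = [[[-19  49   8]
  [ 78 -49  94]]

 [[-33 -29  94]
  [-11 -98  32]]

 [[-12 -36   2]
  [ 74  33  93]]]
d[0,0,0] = -19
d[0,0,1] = 49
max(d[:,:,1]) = 49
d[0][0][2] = 8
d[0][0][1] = 49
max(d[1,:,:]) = 94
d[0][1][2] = 94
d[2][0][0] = -12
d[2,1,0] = 74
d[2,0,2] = 2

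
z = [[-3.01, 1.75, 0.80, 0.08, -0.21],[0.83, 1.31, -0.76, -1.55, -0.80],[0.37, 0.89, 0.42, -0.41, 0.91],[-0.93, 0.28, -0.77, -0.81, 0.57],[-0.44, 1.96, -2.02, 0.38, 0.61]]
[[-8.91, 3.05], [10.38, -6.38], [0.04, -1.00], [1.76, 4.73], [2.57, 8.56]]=z @ [[2.37, -2.52], [0.18, -0.85], [-2.64, -3.19], [-3.28, 2.00], [-1.36, 3.13]]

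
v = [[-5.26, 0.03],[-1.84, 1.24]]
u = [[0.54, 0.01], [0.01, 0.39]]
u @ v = [[-2.86, 0.03], [-0.77, 0.48]]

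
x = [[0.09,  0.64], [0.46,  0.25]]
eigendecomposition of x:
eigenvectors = [[-0.81, -0.71],[0.59, -0.70]]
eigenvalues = [-0.38, 0.72]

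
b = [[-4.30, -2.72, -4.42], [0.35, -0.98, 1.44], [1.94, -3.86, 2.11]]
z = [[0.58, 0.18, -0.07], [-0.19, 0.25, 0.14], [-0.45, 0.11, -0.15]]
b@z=[[0.01, -1.94, 0.58], [-0.26, -0.02, -0.38], [0.91, -0.38, -0.99]]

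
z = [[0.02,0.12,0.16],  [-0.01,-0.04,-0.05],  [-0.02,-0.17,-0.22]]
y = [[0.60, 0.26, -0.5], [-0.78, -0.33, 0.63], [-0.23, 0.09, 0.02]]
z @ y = [[-0.12, -0.02, 0.07], [0.04, 0.01, -0.02], [0.17, 0.03, -0.10]]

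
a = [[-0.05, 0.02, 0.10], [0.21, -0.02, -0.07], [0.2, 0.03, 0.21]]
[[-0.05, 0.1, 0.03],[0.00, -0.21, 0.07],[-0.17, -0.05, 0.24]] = a @ [[-0.17, -0.81, 0.56], [0.67, 0.32, 0.67], [-0.72, 0.49, 0.49]]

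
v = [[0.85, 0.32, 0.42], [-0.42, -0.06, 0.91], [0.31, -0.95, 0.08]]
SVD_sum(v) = [[0.04, 0.36, 0.46], [0.05, 0.40, 0.52], [-0.03, -0.30, -0.39]] + [[0.03, 0.13, -0.1],[-0.14, -0.53, 0.42],[-0.15, -0.55, 0.43]] + [[0.77, -0.16, 0.06],[-0.32, 0.07, -0.02],[0.49, -0.1, 0.04]]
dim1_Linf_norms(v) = [0.85, 0.91, 0.95]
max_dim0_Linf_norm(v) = 0.95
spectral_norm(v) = 1.01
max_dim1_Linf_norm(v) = 0.95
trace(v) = 0.87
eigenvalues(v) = [(1+0j), (-0.06+1j), (-0.06-1j)]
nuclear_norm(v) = 3.01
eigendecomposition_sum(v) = [[0.86+0.00j, -0.05-0.00j, 0.34-0.00j], [-0.05-0.00j, 0.00+0.00j, -0.02+0.00j], [(0.34+0j), (-0.02-0j), 0.14-0.00j]] + [[-0.00+0.07j,(0.18+0.04j),0.04-0.17j], [(-0.19+0.01j),-0.03+0.50j,0.46+0.04j], [(-0.02-0.17j),(-0.47-0.02j),(-0.03+0.43j)]] + [[(-0-0.07j), 0.18-0.04j, 0.04+0.17j], [(-0.19-0.01j), (-0.03-0.5j), (0.46-0.04j)], [-0.02+0.17j, (-0.47+0.02j), -0.03-0.43j]]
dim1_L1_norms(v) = [1.59, 1.39, 1.34]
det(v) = 1.01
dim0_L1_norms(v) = [1.58, 1.33, 1.41]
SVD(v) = [[-0.58,  -0.17,  -0.8], [-0.65,  0.68,  0.33], [0.49,  0.71,  -0.51]] @ diag([1.0068638451748384, 1.0031073844197875, 0.9971964563726806]) @ [[-0.07, -0.61, -0.79], [-0.21, -0.77, 0.61], [-0.98, 0.21, -0.07]]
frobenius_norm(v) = 1.74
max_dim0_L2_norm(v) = 1.01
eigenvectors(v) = [[(0.93+0j), (-0.04+0.26j), (-0.04-0.26j)],[(-0.05+0j), -0.71+0.00j, -0.71-0.00j],[0.37+0.00j, (-0.01-0.66j), (-0.01+0.66j)]]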